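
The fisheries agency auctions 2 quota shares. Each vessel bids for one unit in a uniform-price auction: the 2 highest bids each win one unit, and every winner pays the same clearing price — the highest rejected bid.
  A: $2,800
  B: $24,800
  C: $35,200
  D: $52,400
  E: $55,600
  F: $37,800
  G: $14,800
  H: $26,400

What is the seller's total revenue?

Total revenue: $75,600

Bids ranked high→low: 55,600 (E), 52,400 (D), 37,800 (F), 35,200 (C), …
Top 2: E, D.
Highest unsuccessful bid: $37,800 → clearing price.
Total revenue = 2 × $37,800 = $75,600.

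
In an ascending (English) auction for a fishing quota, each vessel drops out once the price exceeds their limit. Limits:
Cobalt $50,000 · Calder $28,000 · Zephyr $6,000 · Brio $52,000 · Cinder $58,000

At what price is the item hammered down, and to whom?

Cinder wins at $52,000

Rule: the price rises until one bidder remains; the winner pays the price at which the last rival dropped out.
Limits ranked: 58,000 (Cinder) > 52,000 (Brio) > 50,000 (Cobalt) > 28,000 (Calder) > 6,000 (Zephyr)
Once the price passes $52,000, only Cinder is left; the hammer falls at Brio's limit of $52,000.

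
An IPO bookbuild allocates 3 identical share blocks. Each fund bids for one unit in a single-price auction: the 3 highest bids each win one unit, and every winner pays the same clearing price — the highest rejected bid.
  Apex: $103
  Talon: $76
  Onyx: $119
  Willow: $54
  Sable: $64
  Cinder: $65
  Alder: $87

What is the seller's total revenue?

Ordering the bids: 119 (Onyx), 103 (Apex), 87 (Alder), 76 (Talon), 65 (Cinder), …
The 3 highest are Onyx, Apex, Alder.
Clearing price = highest rejected bid = $76.
Total revenue = 3 × $76 = $228.

Total revenue: $228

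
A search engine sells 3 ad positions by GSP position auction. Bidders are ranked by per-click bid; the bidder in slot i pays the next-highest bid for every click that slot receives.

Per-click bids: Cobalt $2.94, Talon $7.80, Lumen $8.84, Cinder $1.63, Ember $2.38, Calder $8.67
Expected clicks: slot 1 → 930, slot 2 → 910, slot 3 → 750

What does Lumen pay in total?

Lumen pays $8063.10

Sorting advertisers: $8.84 (Lumen) > $8.67 (Calder) > $7.80 (Talon) > $2.94 (Cobalt) > …
Lumen holds slot 1 → pays next bid $8.67 × 930 clicks = $8063.10.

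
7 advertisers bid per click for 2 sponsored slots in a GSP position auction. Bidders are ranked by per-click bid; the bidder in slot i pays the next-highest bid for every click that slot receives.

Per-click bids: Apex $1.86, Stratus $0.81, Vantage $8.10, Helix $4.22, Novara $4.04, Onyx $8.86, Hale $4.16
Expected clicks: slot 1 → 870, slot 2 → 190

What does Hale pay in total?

Ranked by bid: $8.86 (Onyx) > $8.10 (Vantage) > $4.22 (Helix) > …
Hale ranks below slot 2 → no slot, pays nothing.

Hale pays $0.00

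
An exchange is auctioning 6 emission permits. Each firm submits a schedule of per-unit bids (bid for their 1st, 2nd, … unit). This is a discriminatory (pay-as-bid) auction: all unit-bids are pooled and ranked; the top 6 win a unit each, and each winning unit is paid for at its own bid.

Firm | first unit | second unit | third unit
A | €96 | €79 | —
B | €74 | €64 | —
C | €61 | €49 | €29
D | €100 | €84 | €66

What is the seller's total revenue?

Total revenue: €499

Pooled unit-bids ranked (top 6): 100 (D-1), 96 (A-1), 84 (D-2), 79 (A-2), 74 (B-1), 66 (D-3)
Next rejected bid: €64 (not a price — pay-as-bid).
Each winning unit pays its own bid.
Revenue = 100 + 96 + 84 + 79 + 74 + 66 = €499.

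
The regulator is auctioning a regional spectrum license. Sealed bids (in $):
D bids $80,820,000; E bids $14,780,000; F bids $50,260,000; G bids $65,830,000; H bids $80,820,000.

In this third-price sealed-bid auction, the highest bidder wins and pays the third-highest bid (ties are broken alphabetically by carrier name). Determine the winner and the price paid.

Sorting bids: 80,820,000 (D) > 80,820,000 (H) > 65,830,000 (G) > 50,260,000 (F) > 14,780,000 (E)
D and H tie at $80,820,000; tie-break gives it to D.
D wins; payment is bid #3 in the ranking = $65,830,000.

D pays $65,830,000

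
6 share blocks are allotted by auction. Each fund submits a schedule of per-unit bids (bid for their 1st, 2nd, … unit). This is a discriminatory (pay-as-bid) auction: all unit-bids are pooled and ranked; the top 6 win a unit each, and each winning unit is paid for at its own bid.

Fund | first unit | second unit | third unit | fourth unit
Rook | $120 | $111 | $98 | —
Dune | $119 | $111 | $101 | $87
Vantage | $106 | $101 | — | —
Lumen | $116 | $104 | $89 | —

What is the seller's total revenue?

All unit-bids, highest first — top 6: 120 (Rook-1), 119 (Dune-1), 116 (Lumen-1), 111 (Rook-2), 111 (Dune-2), 106 (Vantage-1)
Next rejected bid: $104 (not a price — pay-as-bid).
Each winning unit pays its own bid.
Revenue = 120 + 119 + 116 + 111 + 111 + 106 = $683.

Total revenue: $683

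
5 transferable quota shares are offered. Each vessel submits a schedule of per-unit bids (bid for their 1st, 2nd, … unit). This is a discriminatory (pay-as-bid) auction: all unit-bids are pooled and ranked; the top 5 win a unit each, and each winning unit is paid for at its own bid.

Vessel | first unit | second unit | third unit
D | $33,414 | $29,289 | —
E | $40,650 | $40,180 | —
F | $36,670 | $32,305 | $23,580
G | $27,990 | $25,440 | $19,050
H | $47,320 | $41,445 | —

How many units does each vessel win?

E 2, F 1, H 2

All unit-bids, highest first — top 5: 47,320 (H-1), 41,445 (H-2), 40,650 (E-1), 40,180 (E-2), 36,670 (F-1)
Next rejected bid: $33,414 (not a price — pay-as-bid).
Allocation: E 2, F 1, H 2.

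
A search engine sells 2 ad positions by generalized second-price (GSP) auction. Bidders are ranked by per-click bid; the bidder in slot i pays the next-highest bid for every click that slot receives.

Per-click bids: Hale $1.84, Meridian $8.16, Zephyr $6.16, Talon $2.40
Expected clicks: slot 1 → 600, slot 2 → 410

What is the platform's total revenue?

Total revenue: $4680.00

Sorting advertisers: $8.16 (Meridian) > $6.16 (Zephyr) > $2.40 (Talon) > …
Slot 1: Meridian pays $6.16 × 600 = $3696.00
Slot 2: Zephyr pays $2.40 × 410 = $984.00
Total = $4680.00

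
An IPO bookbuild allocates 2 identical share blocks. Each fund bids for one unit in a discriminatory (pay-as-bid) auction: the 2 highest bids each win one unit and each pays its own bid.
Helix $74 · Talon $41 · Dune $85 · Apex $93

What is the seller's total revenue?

Sorting: 93 (Apex), 85 (Dune), 74 (Helix), 41 (Talon)
Winners (2 units): Apex, Dune.
Total revenue = 93 + 85 = $178.

Total revenue: $178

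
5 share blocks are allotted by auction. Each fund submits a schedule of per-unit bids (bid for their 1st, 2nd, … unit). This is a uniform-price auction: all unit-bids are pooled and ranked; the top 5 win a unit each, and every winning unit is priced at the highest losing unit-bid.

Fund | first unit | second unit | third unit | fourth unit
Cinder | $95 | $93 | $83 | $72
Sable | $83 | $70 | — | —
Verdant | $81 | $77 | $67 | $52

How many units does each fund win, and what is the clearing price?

Cinder 3, Sable 1, Verdant 1; clearing price $77

Pooled unit-bids ranked (top 5): 95 (Cinder-1), 93 (Cinder-2), 83 (Cinder-3), 83 (Sable-1), 81 (Verdant-1)
Highest rejected unit-bid = $77.
Allocation: Cinder 3, Sable 1, Verdant 1.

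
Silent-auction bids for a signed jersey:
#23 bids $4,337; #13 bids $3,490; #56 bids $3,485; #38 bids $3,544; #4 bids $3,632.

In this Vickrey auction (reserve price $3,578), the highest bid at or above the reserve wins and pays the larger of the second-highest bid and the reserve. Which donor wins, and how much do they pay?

Rule: the highest bid at or above the reserve wins and pays the larger of the second-highest bid and the reserve.
Bids ranked: 4,337 (#23) > 3,632 (#4) > 3,544 (#38) > 3,490 (#13) > 3,485 (#56)
Highest eligible bid: #23 at $4,337.
max(second-highest $3,632, reserve $3,578) = $3,632; the reserve does not bind.

#23 pays $3,632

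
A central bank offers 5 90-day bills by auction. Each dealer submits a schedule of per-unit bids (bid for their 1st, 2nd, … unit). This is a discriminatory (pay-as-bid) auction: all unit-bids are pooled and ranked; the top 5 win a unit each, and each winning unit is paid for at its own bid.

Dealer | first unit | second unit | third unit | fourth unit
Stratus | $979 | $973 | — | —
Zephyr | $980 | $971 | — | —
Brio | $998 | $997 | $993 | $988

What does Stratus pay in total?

Stratus pays $0

Pooled unit-bids ranked (top 5): 998 (Brio-1), 997 (Brio-2), 993 (Brio-3), 988 (Brio-4), 980 (Zephyr-1)
Next rejected bid: $979 (not a price — pay-as-bid).
Stratus wins no units.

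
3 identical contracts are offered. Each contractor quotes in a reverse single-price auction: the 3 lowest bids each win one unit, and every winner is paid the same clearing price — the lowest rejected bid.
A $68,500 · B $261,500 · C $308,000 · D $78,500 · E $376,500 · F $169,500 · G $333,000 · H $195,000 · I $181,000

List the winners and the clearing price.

A, D, F; each is paid $181,000

Sorting: 68,500 (A), 78,500 (D), 169,500 (F), 181,000 (I), 195,000 (H), …
Lowest 3: A, D, F.
First losing bid is I's $181,000, which sets the uniform price.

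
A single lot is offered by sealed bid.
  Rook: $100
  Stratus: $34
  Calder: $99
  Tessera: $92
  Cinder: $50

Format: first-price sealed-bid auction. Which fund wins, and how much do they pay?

Rook pays $100

First-price sealed-bid auction: the highest bidder wins and pays their own bid.
Sorting bids: 100 (Rook) > 99 (Calder) > 92 (Tessera) > 50 (Cinder) > 34 (Stratus)
Rook is highest → pays own bid, $100.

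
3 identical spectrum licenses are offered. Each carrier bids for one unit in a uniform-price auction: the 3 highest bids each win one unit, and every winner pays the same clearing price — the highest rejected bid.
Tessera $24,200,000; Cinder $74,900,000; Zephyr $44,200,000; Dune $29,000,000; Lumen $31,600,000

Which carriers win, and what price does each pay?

Bids ranked high→low: 74,900,000 (Cinder), 44,200,000 (Zephyr), 31,600,000 (Lumen), 29,000,000 (Dune), 24,200,000 (Tessera)
Winners (3 units): Cinder, Zephyr, Lumen.
Clearing price = highest rejected bid = $29,000,000.

Cinder, Zephyr, Lumen; each pays $29,000,000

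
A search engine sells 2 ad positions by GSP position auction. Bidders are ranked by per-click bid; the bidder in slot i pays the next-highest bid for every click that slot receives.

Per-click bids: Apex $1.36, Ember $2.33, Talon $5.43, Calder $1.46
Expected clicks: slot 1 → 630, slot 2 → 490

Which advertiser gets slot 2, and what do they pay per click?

Ranked by bid: $5.43 (Talon) > $2.33 (Ember) > $1.46 (Calder) > …
Slot 2 goes to the second-ranked bidder, Ember, who pays the next bid down: $1.46/click.

Ember; $1.46 per click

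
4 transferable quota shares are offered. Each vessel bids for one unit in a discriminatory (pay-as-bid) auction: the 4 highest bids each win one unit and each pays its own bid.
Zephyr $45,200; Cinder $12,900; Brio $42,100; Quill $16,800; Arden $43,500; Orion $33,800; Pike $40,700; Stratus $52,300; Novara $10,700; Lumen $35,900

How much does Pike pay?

Pike pays $0

Sorting: 52,300 (Stratus), 45,200 (Zephyr), 43,500 (Arden), 42,100 (Brio), 40,700 (Pike), 35,900 (Lumen), …
Winners (4 units): Stratus, Zephyr, Arden, Brio.
Pike does not win → $0.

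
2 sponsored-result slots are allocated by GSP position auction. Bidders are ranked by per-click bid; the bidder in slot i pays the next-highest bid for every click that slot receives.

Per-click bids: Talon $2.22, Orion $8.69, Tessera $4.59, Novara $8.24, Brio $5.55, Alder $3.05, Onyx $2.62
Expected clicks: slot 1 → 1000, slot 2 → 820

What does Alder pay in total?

Ranked by bid: $8.69 (Orion) > $8.24 (Novara) > $5.55 (Brio) > …
Alder ranks below slot 2 → no slot, pays nothing.

Alder pays $0.00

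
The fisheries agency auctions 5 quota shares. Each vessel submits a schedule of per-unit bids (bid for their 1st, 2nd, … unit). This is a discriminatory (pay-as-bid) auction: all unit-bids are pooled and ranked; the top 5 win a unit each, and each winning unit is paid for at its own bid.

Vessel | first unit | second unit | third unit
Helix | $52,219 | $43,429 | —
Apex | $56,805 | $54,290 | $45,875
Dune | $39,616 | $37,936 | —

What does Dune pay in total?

All unit-bids, highest first — top 5: 56,805 (Apex-1), 54,290 (Apex-2), 52,219 (Helix-1), 45,875 (Apex-3), 43,429 (Helix-2)
Next rejected bid: $39,616 (not a price — pay-as-bid).
Dune wins no units.

Dune pays $0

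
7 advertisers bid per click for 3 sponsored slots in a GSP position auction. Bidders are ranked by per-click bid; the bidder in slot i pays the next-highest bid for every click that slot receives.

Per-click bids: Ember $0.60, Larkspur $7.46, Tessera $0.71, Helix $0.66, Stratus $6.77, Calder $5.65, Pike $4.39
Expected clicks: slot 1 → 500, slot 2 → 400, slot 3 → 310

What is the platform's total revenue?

Ranked by bid: $7.46 (Larkspur) > $6.77 (Stratus) > $5.65 (Calder) > $4.39 (Pike) > …
Slot 1: Larkspur pays $6.77 × 500 = $3385.00
Slot 2: Stratus pays $5.65 × 400 = $2260.00
Slot 3: Calder pays $4.39 × 310 = $1360.90
Total = $7005.90

Total revenue: $7005.90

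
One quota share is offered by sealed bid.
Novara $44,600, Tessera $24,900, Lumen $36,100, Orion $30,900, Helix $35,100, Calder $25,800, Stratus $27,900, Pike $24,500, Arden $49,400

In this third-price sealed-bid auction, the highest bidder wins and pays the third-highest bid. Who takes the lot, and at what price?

Sorting bids: 49,400 (Arden) > 44,600 (Novara) > 36,100 (Lumen) > 35,100 (Helix) > 30,900 (Orion) > 27,900 (Stratus) > …
Arden wins; payment is bid #3 in the ranking = $36,100.

Arden pays $36,100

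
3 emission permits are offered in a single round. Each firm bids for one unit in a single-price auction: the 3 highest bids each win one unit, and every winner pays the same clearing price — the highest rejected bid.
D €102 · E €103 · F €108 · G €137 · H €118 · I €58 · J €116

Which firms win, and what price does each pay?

G, H, J; each pays €108

Bids ranked high→low: 137 (G), 118 (H), 116 (J), 108 (F), 103 (E), …
Top 3: G, H, J.
Highest unsuccessful bid: €108 → clearing price.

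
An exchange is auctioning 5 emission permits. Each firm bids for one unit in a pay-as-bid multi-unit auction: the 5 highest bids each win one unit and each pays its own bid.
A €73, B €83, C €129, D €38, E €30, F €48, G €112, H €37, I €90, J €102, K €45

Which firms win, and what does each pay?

C €129, G €112, J €102, I €90, B €83

Bids ranked high→low: 129 (C), 112 (G), 102 (J), 90 (I), 83 (B), 73 (A), 48 (F), …
Winners (5 units): C, G, J, I, B.
Each winner pays its own bid: C €129, G €112, J €102, I €90, B €83.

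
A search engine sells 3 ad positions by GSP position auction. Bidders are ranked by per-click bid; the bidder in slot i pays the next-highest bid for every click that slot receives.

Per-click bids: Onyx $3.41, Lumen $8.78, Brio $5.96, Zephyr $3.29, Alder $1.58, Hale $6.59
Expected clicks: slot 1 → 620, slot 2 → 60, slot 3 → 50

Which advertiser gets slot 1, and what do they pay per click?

Sorting advertisers: $8.78 (Lumen) > $6.59 (Hale) > $5.96 (Brio) > $3.41 (Onyx) > …
Slot 1 goes to the first-ranked bidder, Lumen, who pays the next bid down: $6.59/click.

Lumen; $6.59 per click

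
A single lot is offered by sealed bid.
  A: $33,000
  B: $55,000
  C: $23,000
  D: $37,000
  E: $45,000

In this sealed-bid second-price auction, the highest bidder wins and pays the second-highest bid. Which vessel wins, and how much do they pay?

B pays $45,000

Bids ranked: 55,000 (B) > 45,000 (E) > 37,000 (D) > 33,000 (A) > 23,000 (C)
Second-price: B pays E's bid of $45,000.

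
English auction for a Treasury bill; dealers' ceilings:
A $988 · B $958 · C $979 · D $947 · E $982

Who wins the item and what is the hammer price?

A wins at $982

Rule: the price rises until one bidder remains; the winner pays the price at which the last rival dropped out.
Sorting limits: 988 (A) > 982 (E) > 979 (C) > 958 (B) > 947 (D)
Once the price passes $982, only A is left; the hammer falls at E's limit of $982.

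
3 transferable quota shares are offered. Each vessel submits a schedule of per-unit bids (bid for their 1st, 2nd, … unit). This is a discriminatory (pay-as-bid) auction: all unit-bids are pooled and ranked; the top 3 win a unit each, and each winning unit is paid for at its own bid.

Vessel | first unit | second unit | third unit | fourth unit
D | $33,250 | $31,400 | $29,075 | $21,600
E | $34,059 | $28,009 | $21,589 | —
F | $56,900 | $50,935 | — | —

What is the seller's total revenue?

Total revenue: $141,894

Pooled unit-bids ranked (top 3): 56,900 (F-1), 50,935 (F-2), 34,059 (E-1)
Next rejected bid: $33,250 (not a price — pay-as-bid).
Each winning unit pays its own bid.
Revenue = 56,900 + 50,935 + 34,059 = $141,894.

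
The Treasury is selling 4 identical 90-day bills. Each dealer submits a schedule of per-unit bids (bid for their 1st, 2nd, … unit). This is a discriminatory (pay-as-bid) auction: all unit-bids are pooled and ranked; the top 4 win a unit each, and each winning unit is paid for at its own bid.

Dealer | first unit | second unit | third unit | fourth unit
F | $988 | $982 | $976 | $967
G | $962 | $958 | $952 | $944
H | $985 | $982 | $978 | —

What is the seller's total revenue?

All unit-bids, highest first — top 4: 988 (F-1), 985 (H-1), 982 (F-2), 982 (H-2)
Next rejected bid: $978 (not a price — pay-as-bid).
Each winning unit pays its own bid.
Revenue = 988 + 985 + 982 + 982 = $3,937.

Total revenue: $3,937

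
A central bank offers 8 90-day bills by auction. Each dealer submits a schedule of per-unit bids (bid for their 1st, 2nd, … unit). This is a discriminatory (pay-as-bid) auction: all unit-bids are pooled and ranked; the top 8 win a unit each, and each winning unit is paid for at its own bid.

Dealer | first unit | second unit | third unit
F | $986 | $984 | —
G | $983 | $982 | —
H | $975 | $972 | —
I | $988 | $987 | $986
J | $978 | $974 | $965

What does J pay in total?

J pays $978

Merging the schedules and taking the best 8: 988 (I-1), 987 (I-2), 986 (F-1), 986 (I-3), 984 (F-2), 983 (G-1), 982 (G-2), 978 (J-1)
Next rejected bid: $975 (not a price — pay-as-bid).
J's winning unit-bids: 978 = $978.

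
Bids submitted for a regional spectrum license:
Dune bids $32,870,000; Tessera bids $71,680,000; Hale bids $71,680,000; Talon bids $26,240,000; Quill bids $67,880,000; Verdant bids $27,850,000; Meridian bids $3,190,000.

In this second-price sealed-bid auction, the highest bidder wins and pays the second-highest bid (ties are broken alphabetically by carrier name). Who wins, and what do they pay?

Hale pays $71,680,000

Rule: the highest bidder wins and pays the second-highest bid.
Bids in order: 71,680,000 (Hale) > 71,680,000 (Tessera) > 67,880,000 (Quill) > 32,870,000 (Dune) > 27,850,000 (Verdant) > 26,240,000 (Talon) > …
Tie at $71,680,000 → Hale wins by tie-break.
Hale wins with the highest bid; price is set by the runner-up at $71,680,000.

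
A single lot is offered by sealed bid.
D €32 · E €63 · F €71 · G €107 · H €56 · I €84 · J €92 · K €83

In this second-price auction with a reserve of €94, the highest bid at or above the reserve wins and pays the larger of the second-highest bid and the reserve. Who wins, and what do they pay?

G pays €94

Bids in order: 107 (G) > 92 (J) > 84 (I) > 83 (K) > 71 (F) > 63 (E) > …
Highest eligible bid: G at €107.
max(second-highest €92, reserve €94) = €94.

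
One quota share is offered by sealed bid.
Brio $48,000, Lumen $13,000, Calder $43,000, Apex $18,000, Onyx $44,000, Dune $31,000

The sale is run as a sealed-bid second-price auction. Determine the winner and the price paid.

Bids in order: 48,000 (Brio) > 44,000 (Onyx) > 43,000 (Calder) > 31,000 (Dune) > 18,000 (Apex) > 13,000 (Lumen)
Brio wins with the highest bid; price is set by the runner-up at $44,000.

Brio pays $44,000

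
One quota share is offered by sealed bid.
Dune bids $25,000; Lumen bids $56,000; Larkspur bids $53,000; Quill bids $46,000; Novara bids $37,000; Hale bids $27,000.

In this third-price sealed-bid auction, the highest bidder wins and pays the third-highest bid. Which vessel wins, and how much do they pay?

Lumen pays $46,000

Sorting bids: 56,000 (Lumen) > 53,000 (Larkspur) > 46,000 (Quill) > 37,000 (Novara) > 27,000 (Hale) > 25,000 (Dune)
Lumen wins; payment is bid #3 in the ranking = $46,000.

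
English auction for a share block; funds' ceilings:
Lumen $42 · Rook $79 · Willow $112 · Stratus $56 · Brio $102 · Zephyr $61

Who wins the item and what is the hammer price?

Willow wins at $102

Limits ranked: 112 (Willow) > 102 (Brio) > 79 (Rook) > 61 (Zephyr) > 56 (Stratus) > 42 (Lumen)
Bidding ends when Brio exits at $102; Willow takes it.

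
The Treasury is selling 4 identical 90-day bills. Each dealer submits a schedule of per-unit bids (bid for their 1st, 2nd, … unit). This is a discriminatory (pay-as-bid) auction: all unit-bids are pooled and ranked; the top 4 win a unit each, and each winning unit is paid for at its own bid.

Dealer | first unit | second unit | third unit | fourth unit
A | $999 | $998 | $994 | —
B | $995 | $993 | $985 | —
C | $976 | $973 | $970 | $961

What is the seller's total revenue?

Total revenue: $3,986

Pooled unit-bids ranked (top 4): 999 (A-1), 998 (A-2), 995 (B-1), 994 (A-3)
Next rejected bid: $993 (not a price — pay-as-bid).
Each winning unit pays its own bid.
Revenue = 999 + 998 + 995 + 994 = $3,986.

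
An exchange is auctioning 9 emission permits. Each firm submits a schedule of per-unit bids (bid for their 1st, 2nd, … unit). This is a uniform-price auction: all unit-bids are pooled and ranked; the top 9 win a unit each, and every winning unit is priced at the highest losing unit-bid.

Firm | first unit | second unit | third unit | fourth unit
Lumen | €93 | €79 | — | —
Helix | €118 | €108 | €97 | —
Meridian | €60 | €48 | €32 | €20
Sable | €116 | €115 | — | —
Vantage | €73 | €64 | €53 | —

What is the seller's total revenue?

Pooled unit-bids ranked (top 9): 118 (Helix-1), 116 (Sable-1), 115 (Sable-2), 108 (Helix-2), 97 (Helix-3), 93 (Lumen-1), 79 (Lumen-2), 73 (Vantage-1), 64 (Vantage-2)
The (k+1)-th unit-bid is €60.
Allocation: Helix 3, Lumen 2, Sable 2, Vantage 2. Every unit priced at €60.
Revenue = 9 × 60 = €540.

Total revenue: €540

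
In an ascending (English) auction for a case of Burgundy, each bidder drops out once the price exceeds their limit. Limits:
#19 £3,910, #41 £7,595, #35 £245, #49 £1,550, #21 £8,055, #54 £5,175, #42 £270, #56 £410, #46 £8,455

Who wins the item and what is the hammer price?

Sorting limits: 8,455 (#46) > 8,055 (#21) > 7,595 (#41) > 5,175 (#54) > 3,910 (#19) > 1,550 (#49) > …
#21 is the last rival to drop out, at £8,055; #46 remains and wins at that price.

#46 wins at £8,055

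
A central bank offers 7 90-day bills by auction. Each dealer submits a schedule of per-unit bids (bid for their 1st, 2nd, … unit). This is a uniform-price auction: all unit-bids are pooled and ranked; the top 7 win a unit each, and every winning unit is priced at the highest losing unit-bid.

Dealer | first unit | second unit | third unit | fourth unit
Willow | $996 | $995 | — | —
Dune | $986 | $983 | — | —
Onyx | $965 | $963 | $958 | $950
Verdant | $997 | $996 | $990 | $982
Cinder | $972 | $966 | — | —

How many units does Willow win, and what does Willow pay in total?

Merging the schedules and taking the best 7: 997 (Verdant-1), 996 (Willow-1), 996 (Verdant-2), 995 (Willow-2), 990 (Verdant-3), 986 (Dune-1), 983 (Dune-2)
First bid not allocated: $982.
Willow wins 2 unit(s) at $982 each.

Willow: 2 units, pays $1,964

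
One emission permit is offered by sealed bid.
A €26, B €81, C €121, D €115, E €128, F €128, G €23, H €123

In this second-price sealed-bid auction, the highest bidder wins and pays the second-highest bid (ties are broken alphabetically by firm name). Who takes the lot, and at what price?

E pays €128

Rule: the highest bidder wins and pays the second-highest bid.
Bids in order: 128 (E) > 128 (F) > 123 (H) > 121 (C) > 115 (D) > 81 (B) > …
E and F tie at €128; tie-break gives it to E.
E wins with the highest bid; price is set by the runner-up at €128.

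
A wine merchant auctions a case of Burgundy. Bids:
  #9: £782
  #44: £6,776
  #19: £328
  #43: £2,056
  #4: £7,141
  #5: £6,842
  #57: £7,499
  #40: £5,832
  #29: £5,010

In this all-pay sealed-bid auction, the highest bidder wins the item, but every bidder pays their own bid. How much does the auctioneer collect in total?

Bids in order: 7,499 (#57) > 7,141 (#4) > 6,842 (#5) > 6,776 (#44) > 5,832 (#40) > 5,010 (#29) > …
Every bidder forfeits their bid regardless of winning.
Revenue = 782 + 6,776 + 328 + 2,056 + 7,141 + 6,842 + 7,499 + 5,832 + 5,010 = £42,266.

Total revenue: £42,266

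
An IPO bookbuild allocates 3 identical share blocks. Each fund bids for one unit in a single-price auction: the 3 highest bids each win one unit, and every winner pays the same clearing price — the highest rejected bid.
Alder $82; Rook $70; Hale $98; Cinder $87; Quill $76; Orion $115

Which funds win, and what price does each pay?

Ordering the bids: 115 (Orion), 98 (Hale), 87 (Cinder), 82 (Alder), 76 (Quill), …
Winners (3 units): Orion, Hale, Cinder.
Clearing price = highest rejected bid = $82.

Orion, Hale, Cinder; each pays $82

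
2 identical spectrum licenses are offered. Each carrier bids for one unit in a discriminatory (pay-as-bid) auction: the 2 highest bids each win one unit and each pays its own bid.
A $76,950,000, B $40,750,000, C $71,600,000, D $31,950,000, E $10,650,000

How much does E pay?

E pays $0

Bids ranked high→low: 76,950,000 (A), 71,600,000 (C), 40,750,000 (B), 31,950,000 (D), …
The 2 highest are A, C.
E does not win → $0.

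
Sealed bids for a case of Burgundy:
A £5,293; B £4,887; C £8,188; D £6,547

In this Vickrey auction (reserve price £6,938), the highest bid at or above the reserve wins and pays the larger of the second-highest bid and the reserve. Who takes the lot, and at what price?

Bids ranked: 8,188 (C) > 6,547 (D) > 5,293 (A) > 4,887 (B)
C has the top bid at or above the reserve (£8,188).
Second-highest bid £6,547 is below the reserve £6,938, so the reserve binds → payment £6,938.

C pays £6,938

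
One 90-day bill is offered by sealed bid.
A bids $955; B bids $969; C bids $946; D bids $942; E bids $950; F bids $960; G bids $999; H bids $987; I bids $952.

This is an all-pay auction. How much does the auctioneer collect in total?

Rule: the highest bidder wins the item, but every bidder pays their own bid.
Bids in order: 999 (G) > 987 (H) > 969 (B) > 960 (F) > 955 (A) > 952 (I) > …
G wins with the top bid; all bids are sunk regardless.
Every bidder forfeits their bid regardless of winning.
Revenue = 955 + 969 + 946 + 942 + 950 + 960 + 999 + 987 + 952 = $8,660.

Total revenue: $8,660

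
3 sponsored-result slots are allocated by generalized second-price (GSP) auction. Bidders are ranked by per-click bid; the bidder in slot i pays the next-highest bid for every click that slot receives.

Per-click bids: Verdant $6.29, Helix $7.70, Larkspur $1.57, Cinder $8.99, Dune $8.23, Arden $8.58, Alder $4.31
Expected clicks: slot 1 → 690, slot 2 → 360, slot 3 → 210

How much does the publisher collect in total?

Total revenue: $10500.00

Per-click bids in order: $8.99 (Cinder) > $8.58 (Arden) > $8.23 (Dune) > $7.70 (Helix) > …
Slot 1: Cinder pays $8.58 × 690 = $5920.20
Slot 2: Arden pays $8.23 × 360 = $2962.80
Slot 3: Dune pays $7.70 × 210 = $1617.00
Total = $10500.00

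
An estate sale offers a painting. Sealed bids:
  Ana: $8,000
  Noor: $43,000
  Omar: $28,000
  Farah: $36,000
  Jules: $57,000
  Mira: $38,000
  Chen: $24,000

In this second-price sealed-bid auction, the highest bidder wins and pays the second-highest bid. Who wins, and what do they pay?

Jules pays $43,000

Bids ranked: 57,000 (Jules) > 43,000 (Noor) > 38,000 (Mira) > 36,000 (Farah) > 28,000 (Omar) > 24,000 (Chen) > …
Second-price: Jules pays Noor's bid of $43,000.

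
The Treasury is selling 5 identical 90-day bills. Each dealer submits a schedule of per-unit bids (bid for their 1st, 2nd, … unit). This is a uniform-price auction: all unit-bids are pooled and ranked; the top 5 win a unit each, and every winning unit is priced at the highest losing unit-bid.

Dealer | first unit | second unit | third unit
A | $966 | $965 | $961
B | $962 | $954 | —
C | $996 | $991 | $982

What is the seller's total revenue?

Pooled unit-bids ranked (top 5): 996 (C-1), 991 (C-2), 982 (C-3), 966 (A-1), 965 (A-2)
The (k+1)-th unit-bid is $962.
Allocation: A 2, C 3. Every unit priced at $962.
Revenue = 5 × 962 = $4,810.

Total revenue: $4,810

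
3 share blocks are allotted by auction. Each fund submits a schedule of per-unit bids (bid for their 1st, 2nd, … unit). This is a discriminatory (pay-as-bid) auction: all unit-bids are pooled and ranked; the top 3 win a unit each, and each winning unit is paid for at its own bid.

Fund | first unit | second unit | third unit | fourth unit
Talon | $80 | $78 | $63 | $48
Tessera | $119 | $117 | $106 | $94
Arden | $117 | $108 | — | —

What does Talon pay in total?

Talon pays $0

All unit-bids, highest first — top 3: 119 (Tessera-1), 117 (Tessera-2), 117 (Arden-1)
Next rejected bid: $108 (not a price — pay-as-bid).
Talon wins no units.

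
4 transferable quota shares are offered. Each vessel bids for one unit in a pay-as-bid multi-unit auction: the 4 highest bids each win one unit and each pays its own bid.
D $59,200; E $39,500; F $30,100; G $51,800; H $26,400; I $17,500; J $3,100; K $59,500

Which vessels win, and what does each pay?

K $59,500, D $59,200, G $51,800, E $39,500

Bids ranked high→low: 59,500 (K), 59,200 (D), 51,800 (G), 39,500 (E), 30,100 (F), 26,400 (H), …
Top 4: K, D, G, E.
Each winner pays its own bid: K $59,500, D $59,200, G $51,800, E $39,500.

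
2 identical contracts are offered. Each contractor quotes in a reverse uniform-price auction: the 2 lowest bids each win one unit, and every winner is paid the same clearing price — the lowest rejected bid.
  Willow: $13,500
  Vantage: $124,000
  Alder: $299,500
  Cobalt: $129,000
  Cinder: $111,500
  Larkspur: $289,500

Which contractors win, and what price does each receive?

Bids ranked low→high: 13,500 (Willow), 111,500 (Cinder), 124,000 (Vantage), 129,000 (Cobalt), …
Winners (2 units): Willow, Cinder.
Clearing price = lowest rejected bid = $124,000.

Willow, Cinder; each is paid $124,000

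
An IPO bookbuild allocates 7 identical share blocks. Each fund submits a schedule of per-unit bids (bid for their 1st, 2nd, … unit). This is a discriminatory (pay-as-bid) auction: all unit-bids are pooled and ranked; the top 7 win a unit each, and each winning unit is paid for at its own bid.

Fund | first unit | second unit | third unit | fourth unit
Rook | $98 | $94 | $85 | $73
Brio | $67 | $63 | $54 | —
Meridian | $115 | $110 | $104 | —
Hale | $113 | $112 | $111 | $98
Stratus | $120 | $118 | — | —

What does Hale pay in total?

Hale pays $336

Merging the schedules and taking the best 7: 120 (Stratus-1), 118 (Stratus-2), 115 (Meridian-1), 113 (Hale-1), 112 (Hale-2), 111 (Hale-3), 110 (Meridian-2)
Next rejected bid: $104 (not a price — pay-as-bid).
Hale's winning unit-bids: 113 + 112 + 111 = $336.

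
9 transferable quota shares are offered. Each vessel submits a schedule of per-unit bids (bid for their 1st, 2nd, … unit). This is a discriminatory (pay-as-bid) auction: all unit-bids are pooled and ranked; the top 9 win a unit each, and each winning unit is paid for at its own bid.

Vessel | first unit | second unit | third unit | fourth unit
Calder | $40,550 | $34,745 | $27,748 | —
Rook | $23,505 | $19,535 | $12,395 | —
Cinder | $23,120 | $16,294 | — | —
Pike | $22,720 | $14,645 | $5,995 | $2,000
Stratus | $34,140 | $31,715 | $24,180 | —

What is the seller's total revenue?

Total revenue: $262,423

Merging the schedules and taking the best 9: 40,550 (Calder-1), 34,745 (Calder-2), 34,140 (Stratus-1), 31,715 (Stratus-2), 27,748 (Calder-3), 24,180 (Stratus-3), 23,505 (Rook-1), 23,120 (Cinder-1), 22,720 (Pike-1)
Next rejected bid: $19,535 (not a price — pay-as-bid).
Each winning unit pays its own bid.
Revenue = 40,550 + 34,745 + 34,140 + 31,715 + 27,748 + 24,180 + 23,505 + 23,120 + 22,720 = $262,423.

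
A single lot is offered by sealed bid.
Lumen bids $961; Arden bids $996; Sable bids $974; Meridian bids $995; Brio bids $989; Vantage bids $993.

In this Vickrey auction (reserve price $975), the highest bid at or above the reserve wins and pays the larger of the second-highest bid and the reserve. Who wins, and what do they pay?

Bids ranked: 996 (Arden) > 995 (Meridian) > 993 (Vantage) > 989 (Brio) > 974 (Sable) > 961 (Lumen)
Arden has the top bid at or above the reserve ($996).
Second-highest bid $995 exceeds the reserve $975 → payment $995.

Arden pays $995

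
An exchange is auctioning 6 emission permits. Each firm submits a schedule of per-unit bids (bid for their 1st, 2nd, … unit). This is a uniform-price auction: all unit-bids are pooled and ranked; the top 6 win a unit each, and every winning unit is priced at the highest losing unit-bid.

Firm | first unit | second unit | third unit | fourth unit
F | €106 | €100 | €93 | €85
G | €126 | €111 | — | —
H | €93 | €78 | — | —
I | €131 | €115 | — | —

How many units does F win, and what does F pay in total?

F: 2 units, pays €186

Pooled unit-bids ranked (top 6): 131 (I-1), 126 (G-1), 115 (I-2), 111 (G-2), 106 (F-1), 100 (F-2)
The (k+1)-th unit-bid is €93.
F wins 2 unit(s) at €93 each.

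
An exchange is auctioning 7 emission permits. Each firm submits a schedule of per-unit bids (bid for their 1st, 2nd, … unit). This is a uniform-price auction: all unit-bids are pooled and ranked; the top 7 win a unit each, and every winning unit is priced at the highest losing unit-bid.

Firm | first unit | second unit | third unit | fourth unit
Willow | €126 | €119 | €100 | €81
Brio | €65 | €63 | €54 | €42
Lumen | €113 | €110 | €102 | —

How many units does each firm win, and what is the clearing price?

Lumen 3, Willow 4; clearing price €65

Merging the schedules and taking the best 7: 126 (Willow-1), 119 (Willow-2), 113 (Lumen-1), 110 (Lumen-2), 102 (Lumen-3), 100 (Willow-3), 81 (Willow-4)
First bid not allocated: €65.
Allocation: Lumen 3, Willow 4.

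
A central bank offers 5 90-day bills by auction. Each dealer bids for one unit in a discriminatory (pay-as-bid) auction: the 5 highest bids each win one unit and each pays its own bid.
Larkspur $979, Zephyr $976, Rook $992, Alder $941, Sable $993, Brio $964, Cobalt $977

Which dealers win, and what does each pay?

Sable $993, Rook $992, Larkspur $979, Cobalt $977, Zephyr $976

Ordering the bids: 993 (Sable), 992 (Rook), 979 (Larkspur), 977 (Cobalt), 976 (Zephyr), 964 (Brio), 941 (Alder)
Top 5: Sable, Rook, Larkspur, Cobalt, Zephyr.
Each winner pays its own bid: Sable $993, Rook $992, Larkspur $979, Cobalt $977, Zephyr $976.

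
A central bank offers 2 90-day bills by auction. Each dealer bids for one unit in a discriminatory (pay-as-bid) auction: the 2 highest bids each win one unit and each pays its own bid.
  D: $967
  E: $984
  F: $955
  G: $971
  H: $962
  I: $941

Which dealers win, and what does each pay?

E $984, G $971

Bids ranked high→low: 984 (E), 971 (G), 967 (D), 962 (H), …
Top 2: E, G.
Each winner pays its own bid: E $984, G $971.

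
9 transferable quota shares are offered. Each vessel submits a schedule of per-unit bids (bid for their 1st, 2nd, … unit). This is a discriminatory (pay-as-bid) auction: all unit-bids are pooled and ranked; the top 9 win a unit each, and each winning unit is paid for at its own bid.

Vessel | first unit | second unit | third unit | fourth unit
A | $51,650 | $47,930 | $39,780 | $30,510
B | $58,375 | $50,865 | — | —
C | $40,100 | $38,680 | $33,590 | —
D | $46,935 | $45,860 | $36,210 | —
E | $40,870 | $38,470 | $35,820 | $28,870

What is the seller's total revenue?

Total revenue: $422,365

Pooled unit-bids ranked (top 9): 58,375 (B-1), 51,650 (A-1), 50,865 (B-2), 47,930 (A-2), 46,935 (D-1), 45,860 (D-2), 40,870 (E-1), 40,100 (C-1), 39,780 (A-3)
Next rejected bid: $38,680 (not a price — pay-as-bid).
Each winning unit pays its own bid.
Revenue = 58,375 + 51,650 + 50,865 + 47,930 + 46,935 + 45,860 + 40,870 + 40,100 + 39,780 = $422,365.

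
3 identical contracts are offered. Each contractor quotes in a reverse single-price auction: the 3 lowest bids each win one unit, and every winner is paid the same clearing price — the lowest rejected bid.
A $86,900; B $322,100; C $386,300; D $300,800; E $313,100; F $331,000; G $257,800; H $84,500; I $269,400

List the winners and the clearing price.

H, A, G; each is paid $269,400

Sorting: 84,500 (H), 86,900 (A), 257,800 (G), 269,400 (I), 300,800 (D), …
Lowest 3: H, A, G.
First losing bid is I's $269,400, which sets the uniform price.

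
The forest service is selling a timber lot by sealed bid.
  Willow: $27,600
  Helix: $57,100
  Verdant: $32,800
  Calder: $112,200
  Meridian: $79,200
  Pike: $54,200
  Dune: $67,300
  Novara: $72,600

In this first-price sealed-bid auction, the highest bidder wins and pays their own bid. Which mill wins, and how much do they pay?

Sorting bids: 112,200 (Calder) > 79,200 (Meridian) > 72,600 (Novara) > 67,300 (Dune) > 57,100 (Helix) > 54,200 (Pike) > …
First-price: Calder pays what they bid, $112,200.

Calder pays $112,200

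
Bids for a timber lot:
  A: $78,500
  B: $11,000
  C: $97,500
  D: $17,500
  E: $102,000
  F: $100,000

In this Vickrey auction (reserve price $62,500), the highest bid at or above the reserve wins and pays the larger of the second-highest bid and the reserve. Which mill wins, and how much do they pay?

Bids in order: 102,000 (E) > 100,000 (F) > 97,500 (C) > 78,500 (A) > 17,500 (D) > 11,000 (B)
E has the top bid at or above the reserve ($102,000).
Second-highest bid $100,000 exceeds the reserve $62,500 → payment $100,000.

E pays $100,000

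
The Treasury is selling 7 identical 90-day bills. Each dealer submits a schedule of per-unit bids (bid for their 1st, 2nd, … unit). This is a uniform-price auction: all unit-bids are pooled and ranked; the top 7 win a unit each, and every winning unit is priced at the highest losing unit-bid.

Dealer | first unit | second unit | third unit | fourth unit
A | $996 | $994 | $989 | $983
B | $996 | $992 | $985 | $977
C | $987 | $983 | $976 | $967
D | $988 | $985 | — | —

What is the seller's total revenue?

All unit-bids, highest first — top 7: 996 (A-1), 996 (B-1), 994 (A-2), 992 (B-2), 989 (A-3), 988 (D-1), 987 (C-1)
First bid not allocated: $985.
Allocation: A 3, B 2, C 1, D 1. Every unit priced at $985.
Revenue = 7 × 985 = $6,895.

Total revenue: $6,895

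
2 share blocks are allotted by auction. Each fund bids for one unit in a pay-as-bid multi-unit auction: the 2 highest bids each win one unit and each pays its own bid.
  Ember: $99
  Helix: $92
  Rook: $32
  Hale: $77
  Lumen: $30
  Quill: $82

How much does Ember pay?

Ember pays $99

Ordering the bids: 99 (Ember), 92 (Helix), 82 (Quill), 77 (Hale), …
Top 2: Ember, Helix.
Ember wins → own bid $99.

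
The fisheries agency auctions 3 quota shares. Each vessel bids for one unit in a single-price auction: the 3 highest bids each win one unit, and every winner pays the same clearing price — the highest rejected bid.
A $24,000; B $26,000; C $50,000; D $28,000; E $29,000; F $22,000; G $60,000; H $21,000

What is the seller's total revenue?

Bids ranked high→low: 60,000 (G), 50,000 (C), 29,000 (E), 28,000 (D), 26,000 (B), …
Winners (3 units): G, C, E.
Highest unsuccessful bid: $28,000 → clearing price.
Total revenue = 3 × $28,000 = $84,000.

Total revenue: $84,000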